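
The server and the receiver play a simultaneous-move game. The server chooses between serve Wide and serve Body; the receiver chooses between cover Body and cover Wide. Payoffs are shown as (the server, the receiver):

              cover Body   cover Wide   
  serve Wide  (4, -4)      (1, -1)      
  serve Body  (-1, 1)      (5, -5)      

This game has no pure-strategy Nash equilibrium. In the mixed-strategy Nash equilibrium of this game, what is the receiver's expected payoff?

-7/3

In a mixed equilibrium the receiver is indifferent between cover Body and cover Wide; this condition fixes p.
  the receiver's expected payoff from cover Body: p·(-4) + (1−p)·1 = -5p + 1
  the receiver's expected payoff from cover Wide: p·(-1) + (1−p)·(-5) = 4p - 5
  -5p + 1 = 4p - 5  ⇒  -9p = -6  ⇒  p = 2/3.
At equilibrium the receiver is indifferent across columns, so the receiver's payoff equals the payoff from cover Body: (2/3)·(-4) + (1/3)·1 = -7/3.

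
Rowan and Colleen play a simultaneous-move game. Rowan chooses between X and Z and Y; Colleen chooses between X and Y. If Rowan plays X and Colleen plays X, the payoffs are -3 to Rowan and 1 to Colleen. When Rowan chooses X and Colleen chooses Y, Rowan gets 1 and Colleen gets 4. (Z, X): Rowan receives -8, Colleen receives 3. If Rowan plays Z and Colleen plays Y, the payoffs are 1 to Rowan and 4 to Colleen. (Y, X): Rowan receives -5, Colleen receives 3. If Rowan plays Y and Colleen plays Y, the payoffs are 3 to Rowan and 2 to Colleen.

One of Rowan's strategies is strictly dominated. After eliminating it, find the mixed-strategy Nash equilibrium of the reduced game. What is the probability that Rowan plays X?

Rowan's strategy Z is strictly dominated by Y: -5 > -8 and 3 > 1. Eliminate Z.
Set Colleen's expected payoff from X equal to that from Y:
  Colleen's payoff from X: p·1 + (1−p)·3 = -2p + 3
  Colleen's payoff from Y: p·4 + (1−p)·2 = 2p + 2
  -2p + 3 = 2p + 2  ⇒  -4p = -1  ⇒  p = 1/4.

p = 1/4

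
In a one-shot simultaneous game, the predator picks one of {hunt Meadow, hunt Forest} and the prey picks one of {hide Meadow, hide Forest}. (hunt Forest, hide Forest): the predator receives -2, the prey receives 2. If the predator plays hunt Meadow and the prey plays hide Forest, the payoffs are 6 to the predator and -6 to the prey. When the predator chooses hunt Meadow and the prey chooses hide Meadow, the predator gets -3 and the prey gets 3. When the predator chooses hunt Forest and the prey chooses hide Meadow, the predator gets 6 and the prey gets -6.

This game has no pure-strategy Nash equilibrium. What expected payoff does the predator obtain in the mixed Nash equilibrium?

30/17

The prey's mix must leave the predator indifferent between hunt Meadow and hunt Forest.
  the predator's expected payoff from hunt Meadow: q·(-3) + (1−q)·6 = -9q + 6
  the predator's expected payoff from hunt Forest: q·6 + (1−q)·(-2) = 8q - 2
  -9q + 6 = 8q - 2  ⇒  -17q = -8  ⇒  q = 8/17.
At equilibrium the predator is indifferent across rows, so the predator's payoff equals the payoff from hunt Meadow: (8/17)·(-3) + (9/17)·6 = 30/17.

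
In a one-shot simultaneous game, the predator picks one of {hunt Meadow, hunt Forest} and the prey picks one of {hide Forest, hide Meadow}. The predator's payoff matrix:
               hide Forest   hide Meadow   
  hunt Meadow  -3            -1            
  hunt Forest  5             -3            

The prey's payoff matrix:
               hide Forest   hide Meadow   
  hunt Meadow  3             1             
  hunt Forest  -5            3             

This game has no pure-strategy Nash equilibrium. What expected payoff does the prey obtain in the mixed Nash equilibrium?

7/5

Set the prey's expected payoff from hide Forest equal to that from hide Meadow:
  the prey's payoff from hide Forest: p·3 + (1−p)·(-5) = 8p - 5
  the prey's payoff from hide Meadow: p·1 + (1−p)·3 = -2p + 3
  8p - 5 = -2p + 3  ⇒  10p = 8  ⇒  p = 4/5.
At equilibrium the prey is indifferent across columns, so the prey's payoff equals the payoff from hide Forest: (4/5)·3 + (1/5)·(-5) = 7/5.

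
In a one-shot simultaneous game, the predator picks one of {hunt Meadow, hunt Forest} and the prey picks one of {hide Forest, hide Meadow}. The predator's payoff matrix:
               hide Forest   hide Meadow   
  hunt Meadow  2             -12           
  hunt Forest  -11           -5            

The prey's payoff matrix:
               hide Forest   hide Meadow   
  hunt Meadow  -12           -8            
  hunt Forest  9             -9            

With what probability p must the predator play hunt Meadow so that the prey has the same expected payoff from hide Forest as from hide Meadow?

p = 9/11

For the prey to be willing to mix, the prey must be indifferent between hide Forest and hide Meadow, which pins down the predator's mix.
  the prey's payoff to hide Forest: p·(-12) + (1−p)·9 = -21p + 9
  the prey's payoff to hide Meadow: p·(-8) + (1−p)·(-9) = p - 9
  -21p + 9 = p - 9  ⇒  -22p = -18  ⇒  p = 9/11.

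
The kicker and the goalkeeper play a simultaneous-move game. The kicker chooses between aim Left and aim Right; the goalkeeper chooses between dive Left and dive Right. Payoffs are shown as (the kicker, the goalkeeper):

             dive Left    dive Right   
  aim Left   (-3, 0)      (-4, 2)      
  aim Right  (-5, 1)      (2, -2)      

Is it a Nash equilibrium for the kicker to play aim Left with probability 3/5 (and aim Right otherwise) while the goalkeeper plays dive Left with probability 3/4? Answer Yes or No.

Check the goalkeeper's indifference given the kicker's mix p = 3/5:
  payoff from dive Left = 2/5; payoff from dive Right = 2/5 — equal.
Check the kicker's indifference given the goalkeeper's mix q = 3/4:
  payoff from aim Left = -13/4; payoff from aim Right = -13/4 — equal.
Both players are indifferent, so neither can profitably deviate.

Yes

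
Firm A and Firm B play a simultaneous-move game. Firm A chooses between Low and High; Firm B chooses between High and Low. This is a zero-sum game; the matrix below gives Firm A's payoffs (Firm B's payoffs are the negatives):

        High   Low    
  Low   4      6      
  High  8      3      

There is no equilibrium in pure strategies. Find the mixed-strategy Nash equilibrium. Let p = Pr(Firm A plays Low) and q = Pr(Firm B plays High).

p = 5/7, q = 3/7

For Firm B to be willing to mix, Firm B must be indifferent between High and Low, which pins down Firm A's mix.
  Firm B's expected payoff from High: p·(-4) + (1−p)·(-8) = 4p - 8
  Firm B's expected payoff from Low: p·(-6) + (1−p)·(-3) = -3p - 3
  4p - 8 = -3p - 3  ⇒  7p = 5  ⇒  p = 5/7.
Firm B's mix must leave Firm A indifferent between Low and High.
  Firm A's payoff to Low: q·4 + (1−q)·6 = -2q + 6
  Firm A's payoff to High: q·8 + (1−q)·3 = 5q + 3
  -2q + 6 = 5q + 3  ⇒  -7q = -3  ⇒  q = 3/7.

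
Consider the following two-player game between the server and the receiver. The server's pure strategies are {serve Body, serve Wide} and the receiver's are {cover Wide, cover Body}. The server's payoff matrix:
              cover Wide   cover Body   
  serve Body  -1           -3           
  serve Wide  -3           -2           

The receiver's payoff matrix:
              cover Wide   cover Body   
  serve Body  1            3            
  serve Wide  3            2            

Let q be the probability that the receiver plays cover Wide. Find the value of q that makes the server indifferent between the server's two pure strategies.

q = 1/3

In a mixed equilibrium the server is indifferent between serve Body and serve Wide; this condition fixes q.
  the server's expected payoff from serve Body: q·(-1) + (1−q)·(-3) = 2q - 3
  the server's expected payoff from serve Wide: q·(-3) + (1−q)·(-2) = -q - 2
  2q - 3 = -q - 2  ⇒  3q = 1  ⇒  q = 1/3.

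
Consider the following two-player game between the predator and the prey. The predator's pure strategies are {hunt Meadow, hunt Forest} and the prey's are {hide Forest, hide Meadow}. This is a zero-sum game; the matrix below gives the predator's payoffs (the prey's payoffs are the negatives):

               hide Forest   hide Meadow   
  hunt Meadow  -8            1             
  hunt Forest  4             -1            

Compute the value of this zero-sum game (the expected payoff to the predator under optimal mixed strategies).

In a mixed equilibrium the predator is indifferent between hunt Meadow and hunt Forest; this condition fixes q.
  the predator's payoff from hunt Meadow: q·(-8) + (1−q)·1 = -9q + 1
  the predator's payoff from hunt Forest: q·4 + (1−q)·(-1) = 5q - 1
  -9q + 1 = 5q - 1  ⇒  -14q = -2  ⇒  q = 1/7.
The value is the predator's expected payoff against this mix (using hunt Meadow): (1/7)·(-8) + (6/7)·1 = -2/7.

v = -2/7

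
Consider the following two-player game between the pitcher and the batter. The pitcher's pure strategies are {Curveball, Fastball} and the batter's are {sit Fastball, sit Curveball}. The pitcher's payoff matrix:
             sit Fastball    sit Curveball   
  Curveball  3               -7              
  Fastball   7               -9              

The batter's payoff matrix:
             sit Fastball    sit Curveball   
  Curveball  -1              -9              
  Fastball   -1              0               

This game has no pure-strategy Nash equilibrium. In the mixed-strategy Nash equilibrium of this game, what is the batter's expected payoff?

-1

In a mixed equilibrium the batter is indifferent between sit Fastball and sit Curveball; this condition fixes p.
  the batter's payoff from sit Fastball: p·(-1) + (1−p)·(-1) = -1
  the batter's payoff from sit Curveball: p·(-9) + (1−p)·0 = -9p
  -1 = -9p  ⇒  9p = 1  ⇒  p = 1/9.
At equilibrium the batter is indifferent across columns, so the batter's payoff equals the payoff from sit Fastball: (1/9)·(-1) + (8/9)·(-1) = -1.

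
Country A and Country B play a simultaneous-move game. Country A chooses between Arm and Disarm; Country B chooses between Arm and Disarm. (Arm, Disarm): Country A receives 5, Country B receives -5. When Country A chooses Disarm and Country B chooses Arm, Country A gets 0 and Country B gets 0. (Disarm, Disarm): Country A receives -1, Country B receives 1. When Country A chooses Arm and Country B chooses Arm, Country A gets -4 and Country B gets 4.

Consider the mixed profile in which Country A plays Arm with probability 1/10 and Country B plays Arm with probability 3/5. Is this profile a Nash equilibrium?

Check Country B's indifference given Country A's mix p = 1/10:
  payoff from Arm = 2/5; payoff from Disarm = 2/5 — equal.
Check Country A's indifference given Country B's mix q = 3/5:
  payoff from Arm = -2/5; payoff from Disarm = -2/5 — equal.
Both players are indifferent, so neither can profitably deviate.

Yes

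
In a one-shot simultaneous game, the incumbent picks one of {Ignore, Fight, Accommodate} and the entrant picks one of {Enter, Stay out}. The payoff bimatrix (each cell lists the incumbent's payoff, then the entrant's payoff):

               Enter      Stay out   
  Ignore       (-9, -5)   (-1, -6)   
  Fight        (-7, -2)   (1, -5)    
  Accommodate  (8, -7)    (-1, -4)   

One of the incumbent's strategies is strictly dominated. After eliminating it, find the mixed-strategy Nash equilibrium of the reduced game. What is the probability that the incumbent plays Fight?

p = 1/2

The incumbent's strategy Ignore is strictly dominated by Fight: -7 > -9 and 1 > -1. Eliminate Ignore.
The incumbent's mix must leave the entrant indifferent between Enter and Stay out.
  the entrant's expected payoff from Enter: p·(-2) + (1−p)·(-7) = 5p - 7
  the entrant's expected payoff from Stay out: p·(-5) + (1−p)·(-4) = -p - 4
  5p - 7 = -p - 4  ⇒  6p = 3  ⇒  p = 1/2.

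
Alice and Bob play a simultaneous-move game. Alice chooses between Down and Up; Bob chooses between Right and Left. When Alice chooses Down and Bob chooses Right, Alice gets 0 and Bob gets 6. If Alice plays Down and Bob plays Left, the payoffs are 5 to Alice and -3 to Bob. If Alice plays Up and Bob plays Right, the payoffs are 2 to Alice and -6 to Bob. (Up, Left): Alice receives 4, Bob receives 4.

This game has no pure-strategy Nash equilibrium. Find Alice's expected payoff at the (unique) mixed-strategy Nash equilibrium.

Set Alice's expected payoff from Down equal to that from Up:
  Alice's payoff from Down: q·0 + (1−q)·5 = -5q + 5
  Alice's payoff from Up: q·2 + (1−q)·4 = -2q + 4
  -5q + 5 = -2q + 4  ⇒  -3q = -1  ⇒  q = 1/3.
At equilibrium Alice is indifferent across rows, so Alice's payoff equals the payoff from Down: (1/3)·0 + (2/3)·5 = 10/3.

10/3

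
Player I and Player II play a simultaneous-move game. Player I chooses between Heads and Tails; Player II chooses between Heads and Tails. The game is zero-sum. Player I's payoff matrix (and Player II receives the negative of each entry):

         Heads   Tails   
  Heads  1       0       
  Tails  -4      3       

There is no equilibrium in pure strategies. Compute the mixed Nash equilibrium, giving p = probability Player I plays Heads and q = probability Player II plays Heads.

Set Player II's expected payoff from Heads equal to that from Tails:
  Player II's expected payoff from Heads: p·(-1) + (1−p)·4 = -5p + 4
  Player II's expected payoff from Tails: p·0 + (1−p)·(-3) = 3p - 3
  -5p + 4 = 3p - 3  ⇒  -8p = -7  ⇒  p = 7/8.
In a mixed equilibrium Player I is indifferent between Heads and Tails; this condition fixes q.
  Player I's expected payoff from Heads: q·1 + (1−q)·0 = q
  Player I's expected payoff from Tails: q·(-4) + (1−q)·3 = -7q + 3
  q = -7q + 3  ⇒  8q = 3  ⇒  q = 3/8.

p = 7/8, q = 3/8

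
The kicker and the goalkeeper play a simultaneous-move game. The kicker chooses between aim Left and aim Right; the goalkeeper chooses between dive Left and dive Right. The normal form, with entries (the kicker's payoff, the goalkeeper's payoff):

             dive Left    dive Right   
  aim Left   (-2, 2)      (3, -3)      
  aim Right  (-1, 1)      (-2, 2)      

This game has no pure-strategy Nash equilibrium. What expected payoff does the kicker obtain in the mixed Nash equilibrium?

-7/6

In a mixed equilibrium the kicker is indifferent between aim Left and aim Right; this condition fixes q.
  the kicker's expected payoff from aim Left: q·(-2) + (1−q)·3 = -5q + 3
  the kicker's expected payoff from aim Right: q·(-1) + (1−q)·(-2) = q - 2
  -5q + 3 = q - 2  ⇒  -6q = -5  ⇒  q = 5/6.
At equilibrium the kicker is indifferent across rows, so the kicker's payoff equals the payoff from aim Left: (5/6)·(-2) + (1/6)·3 = -7/6.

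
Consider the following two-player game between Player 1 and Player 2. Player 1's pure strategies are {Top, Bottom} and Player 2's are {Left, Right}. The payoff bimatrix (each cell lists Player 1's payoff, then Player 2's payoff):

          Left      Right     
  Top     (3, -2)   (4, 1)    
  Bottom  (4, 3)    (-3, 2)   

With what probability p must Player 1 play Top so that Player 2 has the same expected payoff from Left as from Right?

Player 2's indifference between Left and Right determines Player 1's mixing probability p:
  Player 2's payoff to Left: p·(-2) + (1−p)·3 = -5p + 3
  Player 2's payoff to Right: p·1 + (1−p)·2 = -p + 2
  -5p + 3 = -p + 2  ⇒  -4p = -1  ⇒  p = 1/4.

p = 1/4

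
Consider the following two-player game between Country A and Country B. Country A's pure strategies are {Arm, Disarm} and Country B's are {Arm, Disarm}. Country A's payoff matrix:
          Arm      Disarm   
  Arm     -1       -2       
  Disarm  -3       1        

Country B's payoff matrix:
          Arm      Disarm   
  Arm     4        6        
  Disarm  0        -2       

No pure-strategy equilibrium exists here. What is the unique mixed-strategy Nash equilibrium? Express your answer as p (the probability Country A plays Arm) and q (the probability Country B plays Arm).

p = 1/2, q = 3/5

In a mixed equilibrium Country B is indifferent between Arm and Disarm; this condition fixes p.
  Country B's payoff to Arm: p·4 + (1−p)·0 = 4p
  Country B's payoff to Disarm: p·6 + (1−p)·(-2) = 8p - 2
  4p = 8p - 2  ⇒  -4p = -2  ⇒  p = 1/2.
Country B's mix must leave Country A indifferent between Arm and Disarm.
  Country A's payoff from Arm: q·(-1) + (1−q)·(-2) = q - 2
  Country A's payoff from Disarm: q·(-3) + (1−q)·1 = -4q + 1
  q - 2 = -4q + 1  ⇒  5q = 3  ⇒  q = 3/5.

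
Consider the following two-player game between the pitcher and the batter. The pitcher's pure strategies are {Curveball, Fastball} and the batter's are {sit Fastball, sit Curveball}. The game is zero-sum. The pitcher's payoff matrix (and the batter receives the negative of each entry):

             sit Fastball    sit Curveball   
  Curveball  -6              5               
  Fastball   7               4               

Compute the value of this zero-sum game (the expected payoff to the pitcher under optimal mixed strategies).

The pitcher's indifference between Curveball and Fastball determines the batter's mixing probability q:
  the pitcher's expected payoff from Curveball: q·(-6) + (1−q)·5 = -11q + 5
  the pitcher's expected payoff from Fastball: q·7 + (1−q)·4 = 3q + 4
  -11q + 5 = 3q + 4  ⇒  -14q = -1  ⇒  q = 1/14.
The value is the pitcher's expected payoff against this mix (using Curveball): (1/14)·(-6) + (13/14)·5 = 59/14.

v = 59/14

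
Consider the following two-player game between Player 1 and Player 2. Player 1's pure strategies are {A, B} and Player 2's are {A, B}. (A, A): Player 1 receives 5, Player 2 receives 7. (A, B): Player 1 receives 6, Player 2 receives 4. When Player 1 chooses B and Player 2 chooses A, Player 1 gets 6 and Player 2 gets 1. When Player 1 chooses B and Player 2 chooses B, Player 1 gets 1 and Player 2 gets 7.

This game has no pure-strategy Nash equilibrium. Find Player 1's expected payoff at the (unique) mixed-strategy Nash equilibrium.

Set Player 1's expected payoff from A equal to that from B:
  Player 1's payoff to A: q·5 + (1−q)·6 = -q + 6
  Player 1's payoff to B: q·6 + (1−q)·1 = 5q + 1
  -q + 6 = 5q + 1  ⇒  -6q = -5  ⇒  q = 5/6.
At equilibrium Player 1 is indifferent across rows, so Player 1's payoff equals the payoff from A: (5/6)·5 + (1/6)·6 = 31/6.

31/6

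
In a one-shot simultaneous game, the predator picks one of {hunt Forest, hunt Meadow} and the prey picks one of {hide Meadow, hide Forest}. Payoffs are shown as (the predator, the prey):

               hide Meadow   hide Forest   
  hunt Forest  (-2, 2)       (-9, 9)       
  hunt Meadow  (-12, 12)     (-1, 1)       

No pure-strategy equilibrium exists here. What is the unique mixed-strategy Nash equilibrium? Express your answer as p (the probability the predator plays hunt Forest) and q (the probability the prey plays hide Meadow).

The prey's indifference between hide Meadow and hide Forest determines the predator's mixing probability p:
  the prey's expected payoff from hide Meadow: p·2 + (1−p)·12 = -10p + 12
  the prey's expected payoff from hide Forest: p·9 + (1−p)·1 = 8p + 1
  -10p + 12 = 8p + 1  ⇒  -18p = -11  ⇒  p = 11/18.
In a mixed equilibrium the predator is indifferent between hunt Forest and hunt Meadow; this condition fixes q.
  the predator's payoff from hunt Forest: q·(-2) + (1−q)·(-9) = 7q - 9
  the predator's payoff from hunt Meadow: q·(-12) + (1−q)·(-1) = -11q - 1
  7q - 9 = -11q - 1  ⇒  18q = 8  ⇒  q = 4/9.

p = 11/18, q = 4/9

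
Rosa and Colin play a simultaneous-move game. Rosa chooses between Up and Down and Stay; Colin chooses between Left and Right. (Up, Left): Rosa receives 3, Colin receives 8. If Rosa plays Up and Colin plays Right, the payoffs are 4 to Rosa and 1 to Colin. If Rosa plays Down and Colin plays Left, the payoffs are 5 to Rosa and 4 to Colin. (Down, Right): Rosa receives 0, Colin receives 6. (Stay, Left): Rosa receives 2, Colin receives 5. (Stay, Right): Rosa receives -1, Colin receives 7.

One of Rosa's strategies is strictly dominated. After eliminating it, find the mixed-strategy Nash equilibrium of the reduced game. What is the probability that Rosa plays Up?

p = 2/9

Rosa's strategy Stay is strictly dominated by Down: 5 > 2 and 0 > -1. Eliminate Stay.
Rosa's mix must leave Colin indifferent between Left and Right.
  Colin's payoff from Left: p·8 + (1−p)·4 = 4p + 4
  Colin's payoff from Right: p·1 + (1−p)·6 = -5p + 6
  4p + 4 = -5p + 6  ⇒  9p = 2  ⇒  p = 2/9.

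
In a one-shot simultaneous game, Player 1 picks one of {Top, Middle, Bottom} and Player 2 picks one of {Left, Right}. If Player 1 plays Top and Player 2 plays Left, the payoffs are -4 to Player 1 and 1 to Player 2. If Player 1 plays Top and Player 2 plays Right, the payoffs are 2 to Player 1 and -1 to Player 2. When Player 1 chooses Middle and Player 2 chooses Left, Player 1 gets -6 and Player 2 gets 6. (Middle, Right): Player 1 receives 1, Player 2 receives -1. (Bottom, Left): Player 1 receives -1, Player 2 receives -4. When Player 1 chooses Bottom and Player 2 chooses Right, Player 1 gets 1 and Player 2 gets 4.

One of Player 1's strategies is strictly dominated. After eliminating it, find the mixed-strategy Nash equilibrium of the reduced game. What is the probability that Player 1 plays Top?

p = 4/5

Player 1's strategy Middle is strictly dominated by Top: -4 > -6 and 2 > 1. Eliminate Middle.
For Player 2 to be willing to mix, Player 2 must be indifferent between Left and Right, which pins down Player 1's mix.
  Player 2's payoff to Left: p·1 + (1−p)·(-4) = 5p - 4
  Player 2's payoff to Right: p·(-1) + (1−p)·4 = -5p + 4
  5p - 4 = -5p + 4  ⇒  10p = 8  ⇒  p = 4/5.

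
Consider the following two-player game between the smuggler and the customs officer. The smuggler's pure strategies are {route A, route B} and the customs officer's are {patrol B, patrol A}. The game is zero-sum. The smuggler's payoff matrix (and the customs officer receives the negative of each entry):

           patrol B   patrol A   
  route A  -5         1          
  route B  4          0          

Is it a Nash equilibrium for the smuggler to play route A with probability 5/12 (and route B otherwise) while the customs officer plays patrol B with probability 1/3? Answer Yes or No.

Given the smuggler's mix p = 5/12, the customs officer's payoff from patrol B is -1/4 but from patrol A is -5/12. The customs officer strictly prefers patrol B, so the customs officer would not mix.
So the proposed profile is not a Nash equilibrium.

No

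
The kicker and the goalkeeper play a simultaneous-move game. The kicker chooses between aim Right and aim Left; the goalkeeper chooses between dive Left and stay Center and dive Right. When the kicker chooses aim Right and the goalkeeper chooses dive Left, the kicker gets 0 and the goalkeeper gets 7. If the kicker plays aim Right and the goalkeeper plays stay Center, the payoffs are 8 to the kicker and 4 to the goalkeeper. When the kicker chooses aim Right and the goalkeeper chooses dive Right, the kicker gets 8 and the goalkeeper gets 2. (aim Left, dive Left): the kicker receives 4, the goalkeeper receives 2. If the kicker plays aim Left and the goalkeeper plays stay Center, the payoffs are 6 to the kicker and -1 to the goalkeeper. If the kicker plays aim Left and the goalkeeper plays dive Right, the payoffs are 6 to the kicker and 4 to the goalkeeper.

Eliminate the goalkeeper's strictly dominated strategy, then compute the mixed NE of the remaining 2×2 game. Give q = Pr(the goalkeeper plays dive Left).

q = 1/3

The goalkeeper's strategy stay Center is strictly dominated by dive Left: 7 > 4 and 2 > -1. Eliminate stay Center.
In a mixed equilibrium the kicker is indifferent between aim Right and aim Left; this condition fixes q.
  the kicker's payoff from aim Right: q·0 + (1−q)·8 = -8q + 8
  the kicker's payoff from aim Left: q·4 + (1−q)·6 = -2q + 6
  -8q + 8 = -2q + 6  ⇒  -6q = -2  ⇒  q = 1/3.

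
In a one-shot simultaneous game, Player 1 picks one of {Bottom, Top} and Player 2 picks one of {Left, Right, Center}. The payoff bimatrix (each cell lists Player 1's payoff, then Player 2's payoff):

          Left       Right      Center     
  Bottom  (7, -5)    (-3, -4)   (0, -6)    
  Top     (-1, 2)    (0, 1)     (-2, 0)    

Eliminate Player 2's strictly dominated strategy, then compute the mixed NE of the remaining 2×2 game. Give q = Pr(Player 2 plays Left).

q = 3/11

Player 2's strategy Center is strictly dominated by Left: -5 > -6 and 2 > 0. Eliminate Center.
Set Player 1's expected payoff from Bottom equal to that from Top:
  Player 1's payoff to Bottom: q·7 + (1−q)·(-3) = 10q - 3
  Player 1's payoff to Top: q·(-1) + (1−q)·0 = -q
  10q - 3 = -q  ⇒  11q = 3  ⇒  q = 3/11.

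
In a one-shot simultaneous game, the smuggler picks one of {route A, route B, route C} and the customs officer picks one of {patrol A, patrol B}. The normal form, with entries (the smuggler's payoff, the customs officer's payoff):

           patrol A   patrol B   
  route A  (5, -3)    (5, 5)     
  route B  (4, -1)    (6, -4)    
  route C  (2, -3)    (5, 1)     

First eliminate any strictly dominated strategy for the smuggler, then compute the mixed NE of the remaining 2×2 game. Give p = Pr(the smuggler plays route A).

p = 3/11

The smuggler's strategy route C is strictly dominated by route B: 4 > 2 and 6 > 5. Eliminate route C.
In a mixed equilibrium the customs officer is indifferent between patrol A and patrol B; this condition fixes p.
  the customs officer's payoff to patrol A: p·(-3) + (1−p)·(-1) = -2p - 1
  the customs officer's payoff to patrol B: p·5 + (1−p)·(-4) = 9p - 4
  -2p - 1 = 9p - 4  ⇒  -11p = -3  ⇒  p = 3/11.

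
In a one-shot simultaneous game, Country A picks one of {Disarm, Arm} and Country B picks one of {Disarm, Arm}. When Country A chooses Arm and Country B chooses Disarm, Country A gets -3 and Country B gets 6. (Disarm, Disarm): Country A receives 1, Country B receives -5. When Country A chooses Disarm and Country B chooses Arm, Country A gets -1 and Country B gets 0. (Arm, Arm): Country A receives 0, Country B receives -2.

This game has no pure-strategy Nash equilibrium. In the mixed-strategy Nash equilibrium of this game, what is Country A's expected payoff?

-3/5

In a mixed equilibrium Country A is indifferent between Disarm and Arm; this condition fixes q.
  Country A's payoff to Disarm: q·1 + (1−q)·(-1) = 2q - 1
  Country A's payoff to Arm: q·(-3) + (1−q)·0 = -3q
  2q - 1 = -3q  ⇒  5q = 1  ⇒  q = 1/5.
At equilibrium Country A is indifferent across rows, so Country A's payoff equals the payoff from Disarm: (1/5)·1 + (4/5)·(-1) = -3/5.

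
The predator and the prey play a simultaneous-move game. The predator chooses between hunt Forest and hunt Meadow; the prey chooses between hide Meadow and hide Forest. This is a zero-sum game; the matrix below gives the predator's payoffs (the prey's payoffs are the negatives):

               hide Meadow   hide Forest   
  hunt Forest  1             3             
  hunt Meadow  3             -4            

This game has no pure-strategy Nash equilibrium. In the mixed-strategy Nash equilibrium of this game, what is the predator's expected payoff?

For the predator to be willing to mix, the predator must be indifferent between hunt Forest and hunt Meadow, which pins down the prey's mix.
  the predator's payoff from hunt Forest: q·1 + (1−q)·3 = -2q + 3
  the predator's payoff from hunt Meadow: q·3 + (1−q)·(-4) = 7q - 4
  -2q + 3 = 7q - 4  ⇒  -9q = -7  ⇒  q = 7/9.
At equilibrium the predator is indifferent across rows, so the predator's payoff equals the payoff from hunt Forest: (7/9)·1 + (2/9)·3 = 13/9.

13/9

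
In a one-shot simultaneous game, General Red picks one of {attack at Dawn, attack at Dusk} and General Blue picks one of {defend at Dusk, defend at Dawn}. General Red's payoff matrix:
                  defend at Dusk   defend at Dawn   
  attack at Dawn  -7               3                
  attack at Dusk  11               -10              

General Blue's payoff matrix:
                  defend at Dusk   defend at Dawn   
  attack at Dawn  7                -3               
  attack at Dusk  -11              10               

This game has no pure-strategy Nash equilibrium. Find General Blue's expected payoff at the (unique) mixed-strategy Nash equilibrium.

Set General Blue's expected payoff from defend at Dusk equal to that from defend at Dawn:
  General Blue's expected payoff from defend at Dusk: p·7 + (1−p)·(-11) = 18p - 11
  General Blue's expected payoff from defend at Dawn: p·(-3) + (1−p)·10 = -13p + 10
  18p - 11 = -13p + 10  ⇒  31p = 21  ⇒  p = 21/31.
At equilibrium General Blue is indifferent across columns, so General Blue's payoff equals the payoff from defend at Dusk: (21/31)·7 + (10/31)·(-11) = 37/31.

37/31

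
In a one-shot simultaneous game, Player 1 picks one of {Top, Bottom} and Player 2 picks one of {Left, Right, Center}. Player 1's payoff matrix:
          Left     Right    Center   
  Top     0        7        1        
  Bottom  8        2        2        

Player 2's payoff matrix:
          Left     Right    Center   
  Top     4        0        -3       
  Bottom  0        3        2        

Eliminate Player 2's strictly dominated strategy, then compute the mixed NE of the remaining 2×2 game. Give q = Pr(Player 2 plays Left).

Player 2's strategy Center is strictly dominated by Right: 0 > -3 and 3 > 2. Eliminate Center.
For Player 1 to be willing to mix, Player 1 must be indifferent between Top and Bottom, which pins down Player 2's mix.
  Player 1's payoff from Top: q·0 + (1−q)·7 = -7q + 7
  Player 1's payoff from Bottom: q·8 + (1−q)·2 = 6q + 2
  -7q + 7 = 6q + 2  ⇒  -13q = -5  ⇒  q = 5/13.

q = 5/13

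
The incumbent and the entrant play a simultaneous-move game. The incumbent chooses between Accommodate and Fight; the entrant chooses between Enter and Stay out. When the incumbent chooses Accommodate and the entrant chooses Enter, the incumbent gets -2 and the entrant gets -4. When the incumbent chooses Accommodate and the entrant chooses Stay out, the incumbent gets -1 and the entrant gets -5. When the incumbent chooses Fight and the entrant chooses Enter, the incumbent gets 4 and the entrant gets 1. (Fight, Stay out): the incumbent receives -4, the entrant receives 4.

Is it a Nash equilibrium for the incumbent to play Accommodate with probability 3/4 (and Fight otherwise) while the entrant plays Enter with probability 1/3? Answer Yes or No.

Check the entrant's indifference given the incumbent's mix p = 3/4:
  payoff from Enter = -11/4; payoff from Stay out = -11/4 — equal.
Check the incumbent's indifference given the entrant's mix q = 1/3:
  payoff from Accommodate = -4/3; payoff from Fight = -4/3 — equal.
Both players are indifferent, so neither can profitably deviate.

Yes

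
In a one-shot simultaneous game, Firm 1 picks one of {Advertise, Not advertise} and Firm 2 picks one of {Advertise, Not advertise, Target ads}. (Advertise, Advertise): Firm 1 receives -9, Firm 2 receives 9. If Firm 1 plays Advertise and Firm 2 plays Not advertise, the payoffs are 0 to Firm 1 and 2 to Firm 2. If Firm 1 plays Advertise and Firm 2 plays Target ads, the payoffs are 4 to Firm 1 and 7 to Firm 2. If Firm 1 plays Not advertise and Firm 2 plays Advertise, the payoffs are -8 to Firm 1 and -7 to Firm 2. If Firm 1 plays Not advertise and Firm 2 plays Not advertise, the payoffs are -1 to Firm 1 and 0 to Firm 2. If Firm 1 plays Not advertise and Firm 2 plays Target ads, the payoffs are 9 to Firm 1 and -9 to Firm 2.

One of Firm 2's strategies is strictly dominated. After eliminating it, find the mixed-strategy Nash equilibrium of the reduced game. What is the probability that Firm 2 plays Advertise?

q = 1/2

Firm 2's strategy Target ads is strictly dominated by Advertise: 9 > 7 and -7 > -9. Eliminate Target ads.
In a mixed equilibrium Firm 1 is indifferent between Advertise and Not advertise; this condition fixes q.
  Firm 1's payoff from Advertise: q·(-9) + (1−q)·0 = -9q
  Firm 1's payoff from Not advertise: q·(-8) + (1−q)·(-1) = -7q - 1
  -9q = -7q - 1  ⇒  -2q = -1  ⇒  q = 1/2.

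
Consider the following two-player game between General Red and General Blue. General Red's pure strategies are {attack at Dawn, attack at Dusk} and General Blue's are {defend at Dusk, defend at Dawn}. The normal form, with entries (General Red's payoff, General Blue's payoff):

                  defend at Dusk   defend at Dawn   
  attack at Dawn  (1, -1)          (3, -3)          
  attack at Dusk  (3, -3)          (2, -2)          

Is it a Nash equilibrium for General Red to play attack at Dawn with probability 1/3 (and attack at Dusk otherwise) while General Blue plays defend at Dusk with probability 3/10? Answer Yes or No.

Given General Blue's mix q = 3/10, General Red's payoff from attack at Dawn is 12/5 but from attack at Dusk is 23/10. General Red strictly prefers attack at Dawn, so General Red would not mix.
So the proposed profile is not a Nash equilibrium.

No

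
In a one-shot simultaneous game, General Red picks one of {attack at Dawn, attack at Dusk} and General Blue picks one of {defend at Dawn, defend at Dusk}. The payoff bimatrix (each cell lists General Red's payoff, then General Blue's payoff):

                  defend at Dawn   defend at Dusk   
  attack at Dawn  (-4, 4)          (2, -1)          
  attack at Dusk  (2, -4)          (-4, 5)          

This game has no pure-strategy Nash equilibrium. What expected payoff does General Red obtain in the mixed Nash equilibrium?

For General Red to be willing to mix, General Red must be indifferent between attack at Dawn and attack at Dusk, which pins down General Blue's mix.
  General Red's payoff from attack at Dawn: q·(-4) + (1−q)·2 = -6q + 2
  General Red's payoff from attack at Dusk: q·2 + (1−q)·(-4) = 6q - 4
  -6q + 2 = 6q - 4  ⇒  -12q = -6  ⇒  q = 1/2.
At equilibrium General Red is indifferent across rows, so General Red's payoff equals the payoff from attack at Dawn: (1/2)·(-4) + (1/2)·2 = -1.

-1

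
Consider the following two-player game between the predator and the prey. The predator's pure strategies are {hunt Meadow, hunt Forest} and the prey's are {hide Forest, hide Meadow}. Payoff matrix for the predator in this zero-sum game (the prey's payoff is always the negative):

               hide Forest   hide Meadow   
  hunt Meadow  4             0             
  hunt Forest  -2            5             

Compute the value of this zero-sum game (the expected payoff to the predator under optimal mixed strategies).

The prey's mix must leave the predator indifferent between hunt Meadow and hunt Forest.
  the predator's payoff from hunt Meadow: q·4 + (1−q)·0 = 4q
  the predator's payoff from hunt Forest: q·(-2) + (1−q)·5 = -7q + 5
  4q = -7q + 5  ⇒  11q = 5  ⇒  q = 5/11.
The value is the predator's expected payoff against this mix (using hunt Meadow): (5/11)·4 + (6/11)·0 = 20/11.

v = 20/11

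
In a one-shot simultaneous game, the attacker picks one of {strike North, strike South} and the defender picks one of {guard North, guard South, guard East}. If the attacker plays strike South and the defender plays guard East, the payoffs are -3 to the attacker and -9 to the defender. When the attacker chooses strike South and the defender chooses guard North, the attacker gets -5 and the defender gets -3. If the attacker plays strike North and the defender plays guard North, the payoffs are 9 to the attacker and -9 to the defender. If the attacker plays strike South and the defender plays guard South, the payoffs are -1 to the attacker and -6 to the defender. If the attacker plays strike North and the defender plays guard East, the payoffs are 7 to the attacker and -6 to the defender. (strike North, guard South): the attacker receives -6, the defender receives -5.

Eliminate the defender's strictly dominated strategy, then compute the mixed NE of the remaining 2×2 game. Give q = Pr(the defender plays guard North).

q = 5/19

The defender's strategy guard East is strictly dominated by guard South: -5 > -6 and -6 > -9. Eliminate guard East.
Set the attacker's expected payoff from strike North equal to that from strike South:
  the attacker's payoff to strike North: q·9 + (1−q)·(-6) = 15q - 6
  the attacker's payoff to strike South: q·(-5) + (1−q)·(-1) = -4q - 1
  15q - 6 = -4q - 1  ⇒  19q = 5  ⇒  q = 5/19.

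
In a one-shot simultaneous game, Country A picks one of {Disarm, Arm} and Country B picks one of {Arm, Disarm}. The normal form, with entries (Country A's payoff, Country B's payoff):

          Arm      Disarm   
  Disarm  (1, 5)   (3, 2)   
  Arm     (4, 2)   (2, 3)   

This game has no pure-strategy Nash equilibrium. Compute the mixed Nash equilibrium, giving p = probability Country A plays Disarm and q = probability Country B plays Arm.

p = 1/4, q = 1/4

In a mixed equilibrium Country B is indifferent between Arm and Disarm; this condition fixes p.
  Country B's payoff to Arm: p·5 + (1−p)·2 = 3p + 2
  Country B's payoff to Disarm: p·2 + (1−p)·3 = -p + 3
  3p + 2 = -p + 3  ⇒  4p = 1  ⇒  p = 1/4.
In a mixed equilibrium Country A is indifferent between Disarm and Arm; this condition fixes q.
  Country A's payoff from Disarm: q·1 + (1−q)·3 = -2q + 3
  Country A's payoff from Arm: q·4 + (1−q)·2 = 2q + 2
  -2q + 3 = 2q + 2  ⇒  -4q = -1  ⇒  q = 1/4.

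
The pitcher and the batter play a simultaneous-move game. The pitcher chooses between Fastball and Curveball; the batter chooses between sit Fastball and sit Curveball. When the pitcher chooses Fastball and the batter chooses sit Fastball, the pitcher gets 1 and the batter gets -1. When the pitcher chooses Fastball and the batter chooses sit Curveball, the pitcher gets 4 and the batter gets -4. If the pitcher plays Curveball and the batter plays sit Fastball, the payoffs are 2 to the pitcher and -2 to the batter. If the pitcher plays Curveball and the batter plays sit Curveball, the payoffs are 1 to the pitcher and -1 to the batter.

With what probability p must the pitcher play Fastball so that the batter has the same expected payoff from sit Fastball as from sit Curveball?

The batter's indifference between sit Fastball and sit Curveball determines the pitcher's mixing probability p:
  the batter's payoff to sit Fastball: p·(-1) + (1−p)·(-2) = p - 2
  the batter's payoff to sit Curveball: p·(-4) + (1−p)·(-1) = -3p - 1
  p - 2 = -3p - 1  ⇒  4p = 1  ⇒  p = 1/4.

p = 1/4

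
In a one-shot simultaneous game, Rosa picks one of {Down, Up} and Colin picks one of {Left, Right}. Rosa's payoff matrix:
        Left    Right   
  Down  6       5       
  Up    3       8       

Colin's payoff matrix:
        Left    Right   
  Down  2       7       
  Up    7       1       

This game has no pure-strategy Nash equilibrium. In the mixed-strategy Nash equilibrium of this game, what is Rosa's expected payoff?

Colin's mix must leave Rosa indifferent between Down and Up.
  Rosa's payoff from Down: q·6 + (1−q)·5 = q + 5
  Rosa's payoff from Up: q·3 + (1−q)·8 = -5q + 8
  q + 5 = -5q + 8  ⇒  6q = 3  ⇒  q = 1/2.
At equilibrium Rosa is indifferent across rows, so Rosa's payoff equals the payoff from Down: (1/2)·6 + (1/2)·5 = 11/2.

11/2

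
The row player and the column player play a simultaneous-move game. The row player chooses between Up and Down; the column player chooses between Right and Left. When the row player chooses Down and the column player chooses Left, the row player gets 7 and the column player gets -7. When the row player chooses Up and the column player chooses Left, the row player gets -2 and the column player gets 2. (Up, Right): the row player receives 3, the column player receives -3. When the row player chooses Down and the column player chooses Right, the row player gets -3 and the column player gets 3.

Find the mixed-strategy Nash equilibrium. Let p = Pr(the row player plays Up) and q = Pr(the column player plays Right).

p = 2/3, q = 3/5

The row player's mix must leave the column player indifferent between Right and Left.
  the column player's payoff to Right: p·(-3) + (1−p)·3 = -6p + 3
  the column player's payoff to Left: p·2 + (1−p)·(-7) = 9p - 7
  -6p + 3 = 9p - 7  ⇒  -15p = -10  ⇒  p = 2/3.
The row player's indifference between Up and Down determines the column player's mixing probability q:
  the row player's payoff to Up: q·3 + (1−q)·(-2) = 5q - 2
  the row player's payoff to Down: q·(-3) + (1−q)·7 = -10q + 7
  5q - 2 = -10q + 7  ⇒  15q = 9  ⇒  q = 3/5.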